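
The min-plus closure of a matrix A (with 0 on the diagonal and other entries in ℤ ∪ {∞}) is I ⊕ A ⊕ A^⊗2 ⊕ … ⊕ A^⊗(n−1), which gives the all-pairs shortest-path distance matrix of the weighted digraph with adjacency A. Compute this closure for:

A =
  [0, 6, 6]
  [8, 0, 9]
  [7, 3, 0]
Closure =
  [0, 6, 6]
  [8, 0, 9]
  [7, 3, 0]

This is the Floyd-Warshall all-pairs shortest-path computation. For each intermediate vertex k = 0, 1, …, 2, update dist[i][j] ← min(dist[i][j], dist[i][k] + dist[k][j]). The final matrix gives, for each (i, j), the minimum total weight of any directed path from i to j (possibly empty when i = j).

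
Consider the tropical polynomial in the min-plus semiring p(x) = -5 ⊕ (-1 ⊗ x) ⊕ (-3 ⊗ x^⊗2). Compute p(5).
p(5) = -5

A tropical monomial a ⊗ x^⊗i evaluates to a + i · x. Evaluating each term at x = 5:
  Term 0 contributes -5 + 0 · 5 = -5
  Term 1 contributes -1 + 1 · 5 = 4
  Term 2 contributes -3 + 2 · 5 = 7
p(5) = ⊕ of these = min[-5, 4, 7] = -5.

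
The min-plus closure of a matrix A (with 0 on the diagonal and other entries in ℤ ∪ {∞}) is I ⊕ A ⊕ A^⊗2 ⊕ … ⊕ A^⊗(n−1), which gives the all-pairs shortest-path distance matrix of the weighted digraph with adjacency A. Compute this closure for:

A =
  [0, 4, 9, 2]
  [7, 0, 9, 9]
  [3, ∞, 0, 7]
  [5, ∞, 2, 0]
Closure =
  [0, 4, 4, 2]
  [7, 0, 9, 9]
  [3, 7, 0, 5]
  [5, 9, 2, 0]

This is the Floyd-Warshall all-pairs shortest-path computation. For each intermediate vertex k = 0, 1, …, 3, update dist[i][j] ← min(dist[i][j], dist[i][k] + dist[k][j]). The final matrix gives, for each (i, j), the minimum total weight of any directed path from i to j (possibly empty when i = j).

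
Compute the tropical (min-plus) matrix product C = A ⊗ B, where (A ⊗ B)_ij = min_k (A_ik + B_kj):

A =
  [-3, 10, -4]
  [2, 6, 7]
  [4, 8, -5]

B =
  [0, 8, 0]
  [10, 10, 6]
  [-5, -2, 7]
A ⊗ B =
  [-9, -6, -3]
  [2, 5, 2]
  [-10, -7, 2]

Apply the min-plus product entry-by-entry:
  C[0][0] = min over k of (A[0][0] + B[0][0] = -3 + 0 = -3, A[0][1] + B[1][0] = 10 + 10 = 20, A[0][2] + B[2][0] = -4 + -5 = -9) = -9 (attained at k = 2)
  C[0][1] = min over k of (A[0][0] + B[0][1] = -3 + 8 = 5, A[0][1] + B[1][1] = 10 + 10 = 20, A[0][2] + B[2][1] = -4 + -2 = -6) = -6 (attained at k = 2)
  C[0][2] = min over k of (A[0][0] + B[0][2] = -3 + 0 = -3, A[0][1] + B[1][2] = 10 + 6 = 16, A[0][2] + B[2][2] = -4 + 7 = 3) = -3 (attained at k = 0)
  C[1][0] = min over k of (A[1][0] + B[0][0] = 2 + 0 = 2, A[1][1] + B[1][0] = 6 + 10 = 16, A[1][2] + B[2][0] = 7 + -5 = 2) = 2 (attained at k = 0)
  C[1][1] = min over k of (A[1][0] + B[0][1] = 2 + 8 = 10, A[1][1] + B[1][1] = 6 + 10 = 16, A[1][2] + B[2][1] = 7 + -2 = 5) = 5 (attained at k = 2)
  C[1][2] = min over k of (A[1][0] + B[0][2] = 2 + 0 = 2, A[1][1] + B[1][2] = 6 + 6 = 12, A[1][2] + B[2][2] = 7 + 7 = 14) = 2 (attained at k = 0)
  C[2][0] = min over k of (A[2][0] + B[0][0] = 4 + 0 = 4, A[2][1] + B[1][0] = 8 + 10 = 18, A[2][2] + B[2][0] = -5 + -5 = -10) = -10 (attained at k = 2)
  C[2][1] = min over k of (A[2][0] + B[0][1] = 4 + 8 = 12, A[2][1] + B[1][1] = 8 + 10 = 18, A[2][2] + B[2][1] = -5 + -2 = -7) = -7 (attained at k = 2)
  C[2][2] = min over k of (A[2][0] + B[0][2] = 4 + 0 = 4, A[2][1] + B[1][2] = 8 + 6 = 14, A[2][2] + B[2][2] = -5 + 7 = 2) = 2 (attained at k = 2)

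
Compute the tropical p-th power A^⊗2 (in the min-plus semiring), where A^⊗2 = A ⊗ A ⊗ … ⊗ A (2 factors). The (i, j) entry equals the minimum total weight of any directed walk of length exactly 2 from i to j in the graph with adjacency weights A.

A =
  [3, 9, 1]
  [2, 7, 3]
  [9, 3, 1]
A^⊗2 =
  [6, 4, 2]
  [5, 6, 3]
  [5, 4, 2]

Each entry (A^⊗2)_ij equals the minimum over all length-2 walks i = v_0 → v_1 → … → v_2 = j of Σ_t A[v_t][v_{t+1}]. For example, for (i, j) = (0, 2) we minimise over 3 possible intermediate vertex sequences; the minimum is 2, attained along the walk 0 → 2 → 2.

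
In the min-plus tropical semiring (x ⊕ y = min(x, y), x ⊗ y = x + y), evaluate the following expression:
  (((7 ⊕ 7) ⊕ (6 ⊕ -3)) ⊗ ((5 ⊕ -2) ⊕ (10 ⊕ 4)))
(((7 ⊕ 7) ⊕ (6 ⊕ -3)) ⊗ ((5 ⊕ -2) ⊕ (10 ⊕ 4))) = -5

Expand innermost to outermost. Recall ⊕ takes the minimum of its arguments and ⊗ takes their sum. Working out the expression (((7 ⊕ 7) ⊕ (6 ⊕ -3)) ⊗ ((5 ⊕ -2) ⊕ (10 ⊕ 4))) gives -5.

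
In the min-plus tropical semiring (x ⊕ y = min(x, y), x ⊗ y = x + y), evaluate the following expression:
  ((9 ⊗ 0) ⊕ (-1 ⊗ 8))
((9 ⊗ 0) ⊕ (-1 ⊗ 8)) = 7

Expand innermost to outermost. Recall ⊕ takes the minimum of its arguments and ⊗ takes their sum. Working out the expression ((9 ⊗ 0) ⊕ (-1 ⊗ 8)) gives 7.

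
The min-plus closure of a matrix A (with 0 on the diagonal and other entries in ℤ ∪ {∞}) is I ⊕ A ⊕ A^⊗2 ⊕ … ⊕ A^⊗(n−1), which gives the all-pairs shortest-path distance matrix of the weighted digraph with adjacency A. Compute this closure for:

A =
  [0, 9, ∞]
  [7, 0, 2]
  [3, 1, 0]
Closure =
  [0, 9, 11]
  [5, 0, 2]
  [3, 1, 0]

This is the Floyd-Warshall all-pairs shortest-path computation. For each intermediate vertex k = 0, 1, …, 2, update dist[i][j] ← min(dist[i][j], dist[i][k] + dist[k][j]). The final matrix gives, for each (i, j), the minimum total weight of any directed path from i to j (possibly empty when i = j).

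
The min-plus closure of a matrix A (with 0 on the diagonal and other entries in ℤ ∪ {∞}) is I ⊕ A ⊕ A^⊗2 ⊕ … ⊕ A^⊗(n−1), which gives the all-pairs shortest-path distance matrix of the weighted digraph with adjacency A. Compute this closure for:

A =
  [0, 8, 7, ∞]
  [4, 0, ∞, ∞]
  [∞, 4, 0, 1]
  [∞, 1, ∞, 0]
Closure =
  [0, 8, 7, 8]
  [4, 0, 11, 12]
  [6, 2, 0, 1]
  [5, 1, 12, 0]

This is the Floyd-Warshall all-pairs shortest-path computation. For each intermediate vertex k = 0, 1, …, 3, update dist[i][j] ← min(dist[i][j], dist[i][k] + dist[k][j]). The final matrix gives, for each (i, j), the minimum total weight of any directed path from i to j (possibly empty when i = j).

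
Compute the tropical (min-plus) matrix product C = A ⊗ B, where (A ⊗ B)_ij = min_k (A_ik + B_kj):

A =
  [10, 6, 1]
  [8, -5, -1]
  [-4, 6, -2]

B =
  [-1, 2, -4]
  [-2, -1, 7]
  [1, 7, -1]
A ⊗ B =
  [2, 5, 0]
  [-7, -6, -2]
  [-5, -2, -8]

Apply the min-plus product entry-by-entry:
  C[0][0] = min over k of (A[0][0] + B[0][0] = 10 + -1 = 9, A[0][1] + B[1][0] = 6 + -2 = 4, A[0][2] + B[2][0] = 1 + 1 = 2) = 2 (attained at k = 2)
  C[0][1] = min over k of (A[0][0] + B[0][1] = 10 + 2 = 12, A[0][1] + B[1][1] = 6 + -1 = 5, A[0][2] + B[2][1] = 1 + 7 = 8) = 5 (attained at k = 1)
  C[0][2] = min over k of (A[0][0] + B[0][2] = 10 + -4 = 6, A[0][1] + B[1][2] = 6 + 7 = 13, A[0][2] + B[2][2] = 1 + -1 = 0) = 0 (attained at k = 2)
  C[1][0] = min over k of (A[1][0] + B[0][0] = 8 + -1 = 7, A[1][1] + B[1][0] = -5 + -2 = -7, A[1][2] + B[2][0] = -1 + 1 = 0) = -7 (attained at k = 1)
  C[1][1] = min over k of (A[1][0] + B[0][1] = 8 + 2 = 10, A[1][1] + B[1][1] = -5 + -1 = -6, A[1][2] + B[2][1] = -1 + 7 = 6) = -6 (attained at k = 1)
  C[1][2] = min over k of (A[1][0] + B[0][2] = 8 + -4 = 4, A[1][1] + B[1][2] = -5 + 7 = 2, A[1][2] + B[2][2] = -1 + -1 = -2) = -2 (attained at k = 2)
  C[2][0] = min over k of (A[2][0] + B[0][0] = -4 + -1 = -5, A[2][1] + B[1][0] = 6 + -2 = 4, A[2][2] + B[2][0] = -2 + 1 = -1) = -5 (attained at k = 0)
  C[2][1] = min over k of (A[2][0] + B[0][1] = -4 + 2 = -2, A[2][1] + B[1][1] = 6 + -1 = 5, A[2][2] + B[2][1] = -2 + 7 = 5) = -2 (attained at k = 0)
  C[2][2] = min over k of (A[2][0] + B[0][2] = -4 + -4 = -8, A[2][1] + B[1][2] = 6 + 7 = 13, A[2][2] + B[2][2] = -2 + -1 = -3) = -8 (attained at k = 0)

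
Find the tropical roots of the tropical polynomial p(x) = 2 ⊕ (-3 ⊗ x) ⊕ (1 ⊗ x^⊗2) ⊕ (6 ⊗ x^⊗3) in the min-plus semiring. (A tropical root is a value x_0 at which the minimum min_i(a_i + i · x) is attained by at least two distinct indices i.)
Roots: {-5, -4, 5}

Each tropical root is a break point of the lower envelope of the lines y = a_i + i · x (there are 4 lines, with slopes 0, 1, ..., 3). Only the lines that attain the minimum somewhere contribute to roots; other lines are dominated. Here the surviving (envelope) indices are i = 3, i = 2, i = 1, i = 0.
Intersections between consecutive envelope lines give the roots: for adjacent envelope indices i < j the intersection is x = (a_i − a_j) / (j − i). Reading off the sorted break points: {-5, -4, 5}.
Verification: at each break x_0, at least two indices attain the minimum of min_i(a_i + i · x_0).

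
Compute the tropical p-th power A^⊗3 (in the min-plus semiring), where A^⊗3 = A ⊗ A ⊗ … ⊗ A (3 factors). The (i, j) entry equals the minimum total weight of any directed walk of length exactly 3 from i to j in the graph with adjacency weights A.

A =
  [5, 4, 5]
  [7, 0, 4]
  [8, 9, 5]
A^⊗3 =
  [11, 4, 8]
  [7, 0, 4]
  [16, 9, 13]

Each entry (A^⊗3)_ij equals the minimum over all length-3 walks i = v_0 → v_1 → … → v_3 = j of Σ_t A[v_t][v_{t+1}]. For example, for (i, j) = (0, 2) we minimise over 9 possible intermediate vertex sequences; the minimum is 8, attained along the walk 0 → 1 → 1 → 2.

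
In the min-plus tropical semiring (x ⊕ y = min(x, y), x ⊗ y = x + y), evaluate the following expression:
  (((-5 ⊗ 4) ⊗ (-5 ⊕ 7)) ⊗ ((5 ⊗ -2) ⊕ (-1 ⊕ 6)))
(((-5 ⊗ 4) ⊗ (-5 ⊕ 7)) ⊗ ((5 ⊗ -2) ⊕ (-1 ⊕ 6))) = -7

Expand innermost to outermost. Recall ⊕ takes the minimum of its arguments and ⊗ takes their sum. Working out the expression (((-5 ⊗ 4) ⊗ (-5 ⊕ 7)) ⊗ ((5 ⊗ -2) ⊕ (-1 ⊕ 6))) gives -7.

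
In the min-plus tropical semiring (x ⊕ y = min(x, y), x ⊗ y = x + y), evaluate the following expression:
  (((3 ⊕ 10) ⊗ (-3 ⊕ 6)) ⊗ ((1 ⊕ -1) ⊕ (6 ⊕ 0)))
(((3 ⊕ 10) ⊗ (-3 ⊕ 6)) ⊗ ((1 ⊕ -1) ⊕ (6 ⊕ 0))) = -1

Expand innermost to outermost. Recall ⊕ takes the minimum of its arguments and ⊗ takes their sum. Working out the expression (((3 ⊕ 10) ⊗ (-3 ⊕ 6)) ⊗ ((1 ⊕ -1) ⊕ (6 ⊕ 0))) gives -1.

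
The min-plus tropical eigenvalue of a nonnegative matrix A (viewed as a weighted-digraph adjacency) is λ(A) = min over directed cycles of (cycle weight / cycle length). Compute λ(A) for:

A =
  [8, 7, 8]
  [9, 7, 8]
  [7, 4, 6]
λ(A) = 6

Enumerate directed cycles and compute their means (weight / length). Sample:
  cycle 0 → 0: weight = 8, length = 1, mean = 8/1 ≈ 8.000
  cycle 1 → 1: weight = 7, length = 1, mean = 7/1 ≈ 7.000
  cycle 2 → 2: weight = 6, length = 1, mean = 6/1 ≈ 6.000
  cycle 0 → 1 → 0: weight = 16, length = 2, mean = 16/2 ≈ 8.000
  cycle 0 → 2 → 0: weight = 15, length = 2, mean = 15/2 ≈ 7.500
  cycle 1 → 0 → 1: weight = 16, length = 2, mean = 16/2 ≈ 8.000
Minimum mean = 6.000, attained e.g. along the cycle 2 → 2 with weight 6 and length 1. So λ(A) = 6/1 = 6.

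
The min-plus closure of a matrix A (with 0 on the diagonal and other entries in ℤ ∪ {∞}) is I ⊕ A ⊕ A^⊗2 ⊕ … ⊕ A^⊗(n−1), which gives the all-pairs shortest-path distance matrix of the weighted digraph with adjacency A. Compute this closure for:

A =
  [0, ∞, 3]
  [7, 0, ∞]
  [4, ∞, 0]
Closure =
  [0, ∞, 3]
  [7, 0, 10]
  [4, ∞, 0]

This is the Floyd-Warshall all-pairs shortest-path computation. For each intermediate vertex k = 0, 1, …, 2, update dist[i][j] ← min(dist[i][j], dist[i][k] + dist[k][j]). The final matrix gives, for each (i, j), the minimum total weight of any directed path from i to j (possibly empty when i = j).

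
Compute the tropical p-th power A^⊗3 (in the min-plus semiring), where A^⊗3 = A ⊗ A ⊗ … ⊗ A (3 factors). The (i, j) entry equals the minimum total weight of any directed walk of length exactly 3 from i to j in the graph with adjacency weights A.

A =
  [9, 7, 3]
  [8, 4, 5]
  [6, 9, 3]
A^⊗3 =
  [12, 15, 9]
  [14, 12, 11]
  [12, 15, 9]

Each entry (A^⊗3)_ij equals the minimum over all length-3 walks i = v_0 → v_1 → … → v_3 = j of Σ_t A[v_t][v_{t+1}]. For example, for (i, j) = (0, 2) we minimise over 9 possible intermediate vertex sequences; the minimum is 9, attained along the walk 0 → 2 → 2 → 2.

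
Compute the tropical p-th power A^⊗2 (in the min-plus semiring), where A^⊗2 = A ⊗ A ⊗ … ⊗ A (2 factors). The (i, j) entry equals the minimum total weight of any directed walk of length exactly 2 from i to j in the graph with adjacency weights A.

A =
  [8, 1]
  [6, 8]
A^⊗2 =
  [7, 9]
  [14, 7]

Each entry (A^⊗2)_ij equals the minimum over all length-2 walks i = v_0 → v_1 → … → v_2 = j of Σ_t A[v_t][v_{t+1}]. For example, for (i, j) = (0, 1) we minimise over 2 possible intermediate vertex sequences; the minimum is 9, attained along the walk 0 → 0 → 1.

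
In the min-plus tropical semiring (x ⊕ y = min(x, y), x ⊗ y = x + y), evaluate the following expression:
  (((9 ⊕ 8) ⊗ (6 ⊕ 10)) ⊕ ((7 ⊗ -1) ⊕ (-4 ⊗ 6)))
(((9 ⊕ 8) ⊗ (6 ⊕ 10)) ⊕ ((7 ⊗ -1) ⊕ (-4 ⊗ 6))) = 2

Expand innermost to outermost. Recall ⊕ takes the minimum of its arguments and ⊗ takes their sum. Working out the expression (((9 ⊕ 8) ⊗ (6 ⊕ 10)) ⊕ ((7 ⊗ -1) ⊕ (-4 ⊗ 6))) gives 2.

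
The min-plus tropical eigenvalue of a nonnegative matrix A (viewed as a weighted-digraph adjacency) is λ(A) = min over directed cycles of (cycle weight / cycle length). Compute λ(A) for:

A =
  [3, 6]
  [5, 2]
λ(A) = 2

Enumerate directed cycles and compute their means (weight / length). Sample:
  cycle 0 → 0: weight = 3, length = 1, mean = 3/1 ≈ 3.000
  cycle 1 → 1: weight = 2, length = 1, mean = 2/1 ≈ 2.000
  cycle 0 → 1 → 0: weight = 11, length = 2, mean = 11/2 ≈ 5.500
  cycle 1 → 0 → 1: weight = 11, length = 2, mean = 11/2 ≈ 5.500
Minimum mean = 2.000, attained e.g. along the cycle 1 → 1 with weight 2 and length 1. So λ(A) = 2/1 = 2.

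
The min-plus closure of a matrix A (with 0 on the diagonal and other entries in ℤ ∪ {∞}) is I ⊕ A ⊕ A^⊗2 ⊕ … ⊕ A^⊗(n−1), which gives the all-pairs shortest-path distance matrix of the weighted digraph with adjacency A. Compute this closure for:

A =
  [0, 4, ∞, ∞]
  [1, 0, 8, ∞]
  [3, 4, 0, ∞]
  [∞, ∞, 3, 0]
Closure =
  [0, 4, 12, ∞]
  [1, 0, 8, ∞]
  [3, 4, 0, ∞]
  [6, 7, 3, 0]

This is the Floyd-Warshall all-pairs shortest-path computation. For each intermediate vertex k = 0, 1, …, 3, update dist[i][j] ← min(dist[i][j], dist[i][k] + dist[k][j]). The final matrix gives, for each (i, j), the minimum total weight of any directed path from i to j (possibly empty when i = j).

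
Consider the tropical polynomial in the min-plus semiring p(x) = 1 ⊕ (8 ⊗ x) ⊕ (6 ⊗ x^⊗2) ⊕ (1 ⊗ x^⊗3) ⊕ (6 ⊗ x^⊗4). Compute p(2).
p(2) = 1

A tropical monomial a ⊗ x^⊗i evaluates to a + i · x. Evaluating each term at x = 2:
  Term 0 contributes 1 + 0 · 2 = 1
  Term 1 contributes 8 + 1 · 2 = 10
  Term 2 contributes 6 + 2 · 2 = 10
  Term 3 contributes 1 + 3 · 2 = 7
  Term 4 contributes 6 + 4 · 2 = 14
p(2) = ⊕ of these = min[1, 10, 10, 7, 14] = 1.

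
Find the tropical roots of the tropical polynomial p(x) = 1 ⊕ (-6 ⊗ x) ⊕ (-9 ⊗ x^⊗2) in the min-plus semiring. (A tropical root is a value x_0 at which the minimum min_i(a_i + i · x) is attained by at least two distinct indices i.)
Roots: {3, 7}

Each tropical root is a break point of the lower envelope of the lines y = a_i + i · x (there are 3 lines, with slopes 0, 1, ..., 2). Only the lines that attain the minimum somewhere contribute to roots; other lines are dominated. Here the surviving (envelope) indices are i = 2, i = 1, i = 0.
Intersections between consecutive envelope lines give the roots: for adjacent envelope indices i < j the intersection is x = (a_i − a_j) / (j − i). Reading off the sorted break points: {3, 7}.
Verification: at each break x_0, at least two indices attain the minimum of min_i(a_i + i · x_0).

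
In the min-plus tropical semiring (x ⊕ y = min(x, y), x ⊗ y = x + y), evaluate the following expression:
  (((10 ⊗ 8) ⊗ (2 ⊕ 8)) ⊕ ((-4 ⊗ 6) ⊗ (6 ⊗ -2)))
(((10 ⊗ 8) ⊗ (2 ⊕ 8)) ⊕ ((-4 ⊗ 6) ⊗ (6 ⊗ -2))) = 6

Expand innermost to outermost. Recall ⊕ takes the minimum of its arguments and ⊗ takes their sum. Working out the expression (((10 ⊗ 8) ⊗ (2 ⊕ 8)) ⊕ ((-4 ⊗ 6) ⊗ (6 ⊗ -2))) gives 6.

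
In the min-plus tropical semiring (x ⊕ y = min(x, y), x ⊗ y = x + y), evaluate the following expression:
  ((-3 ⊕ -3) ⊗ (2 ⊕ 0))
((-3 ⊕ -3) ⊗ (2 ⊕ 0)) = -3

Expand innermost to outermost. Recall ⊕ takes the minimum of its arguments and ⊗ takes their sum. Working out the expression ((-3 ⊕ -3) ⊗ (2 ⊕ 0)) gives -3.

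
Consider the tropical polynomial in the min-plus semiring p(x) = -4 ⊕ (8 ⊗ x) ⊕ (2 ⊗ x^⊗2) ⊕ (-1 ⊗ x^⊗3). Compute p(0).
p(0) = -4

A tropical monomial a ⊗ x^⊗i evaluates to a + i · x. Evaluating each term at x = 0:
  Term 0 contributes -4 + 0 · 0 = -4
  Term 1 contributes 8 + 1 · 0 = 8
  Term 2 contributes 2 + 2 · 0 = 2
  Term 3 contributes -1 + 3 · 0 = -1
p(0) = ⊕ of these = min[-4, 8, 2, -1] = -4.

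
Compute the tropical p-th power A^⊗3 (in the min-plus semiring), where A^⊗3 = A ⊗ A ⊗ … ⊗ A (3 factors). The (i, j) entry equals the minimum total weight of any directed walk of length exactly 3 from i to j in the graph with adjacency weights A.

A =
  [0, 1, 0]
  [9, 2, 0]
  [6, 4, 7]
A^⊗3 =
  [0, 1, 0]
  [6, 6, 4]
  [6, 7, 6]

Each entry (A^⊗3)_ij equals the minimum over all length-3 walks i = v_0 → v_1 → … → v_3 = j of Σ_t A[v_t][v_{t+1}]. For example, for (i, j) = (0, 2) we minimise over 9 possible intermediate vertex sequences; the minimum is 0, attained along the walk 0 → 0 → 0 → 2.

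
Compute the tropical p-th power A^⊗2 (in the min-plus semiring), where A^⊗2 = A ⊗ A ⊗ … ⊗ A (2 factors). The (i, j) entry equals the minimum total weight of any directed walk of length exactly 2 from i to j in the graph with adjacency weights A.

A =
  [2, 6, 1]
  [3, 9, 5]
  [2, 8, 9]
A^⊗2 =
  [3, 8, 3]
  [5, 9, 4]
  [4, 8, 3]

Each entry (A^⊗2)_ij equals the minimum over all length-2 walks i = v_0 → v_1 → … → v_2 = j of Σ_t A[v_t][v_{t+1}]. For example, for (i, j) = (0, 2) we minimise over 3 possible intermediate vertex sequences; the minimum is 3, attained along the walk 0 → 0 → 2.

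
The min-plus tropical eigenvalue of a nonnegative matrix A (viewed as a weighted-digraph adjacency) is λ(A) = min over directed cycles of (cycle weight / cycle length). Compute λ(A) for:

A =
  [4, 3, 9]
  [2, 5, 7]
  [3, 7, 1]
λ(A) = 1

Enumerate directed cycles and compute their means (weight / length). Sample:
  cycle 0 → 0: weight = 4, length = 1, mean = 4/1 ≈ 4.000
  cycle 1 → 1: weight = 5, length = 1, mean = 5/1 ≈ 5.000
  cycle 2 → 2: weight = 1, length = 1, mean = 1/1 ≈ 1.000
  cycle 0 → 1 → 0: weight = 5, length = 2, mean = 5/2 ≈ 2.500
  cycle 0 → 2 → 0: weight = 12, length = 2, mean = 12/2 ≈ 6.000
  cycle 1 → 0 → 1: weight = 5, length = 2, mean = 5/2 ≈ 2.500
Minimum mean = 1.000, attained e.g. along the cycle 2 → 2 with weight 1 and length 1. So λ(A) = 1/1 = 1.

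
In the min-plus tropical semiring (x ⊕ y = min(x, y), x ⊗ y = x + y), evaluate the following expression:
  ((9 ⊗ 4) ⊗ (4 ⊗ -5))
((9 ⊗ 4) ⊗ (4 ⊗ -5)) = 12

Expand innermost to outermost. Recall ⊕ takes the minimum of its arguments and ⊗ takes their sum. Working out the expression ((9 ⊗ 4) ⊗ (4 ⊗ -5)) gives 12.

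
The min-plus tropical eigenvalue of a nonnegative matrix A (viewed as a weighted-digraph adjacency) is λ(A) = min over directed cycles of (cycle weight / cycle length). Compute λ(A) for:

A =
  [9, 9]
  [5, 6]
λ(A) = 6

Enumerate directed cycles and compute their means (weight / length). Sample:
  cycle 0 → 0: weight = 9, length = 1, mean = 9/1 ≈ 9.000
  cycle 1 → 1: weight = 6, length = 1, mean = 6/1 ≈ 6.000
  cycle 0 → 1 → 0: weight = 14, length = 2, mean = 14/2 ≈ 7.000
  cycle 1 → 0 → 1: weight = 14, length = 2, mean = 14/2 ≈ 7.000
Minimum mean = 6.000, attained e.g. along the cycle 1 → 1 with weight 6 and length 1. So λ(A) = 6/1 = 6.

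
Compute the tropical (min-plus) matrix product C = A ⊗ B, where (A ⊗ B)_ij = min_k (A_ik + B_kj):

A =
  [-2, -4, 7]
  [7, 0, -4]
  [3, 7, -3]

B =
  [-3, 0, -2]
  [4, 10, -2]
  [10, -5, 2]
A ⊗ B =
  [-5, -2, -6]
  [4, -9, -2]
  [0, -8, -1]

Apply the min-plus product entry-by-entry:
  C[0][0] = min over k of (A[0][0] + B[0][0] = -2 + -3 = -5, A[0][1] + B[1][0] = -4 + 4 = 0, A[0][2] + B[2][0] = 7 + 10 = 17) = -5 (attained at k = 0)
  C[0][1] = min over k of (A[0][0] + B[0][1] = -2 + 0 = -2, A[0][1] + B[1][1] = -4 + 10 = 6, A[0][2] + B[2][1] = 7 + -5 = 2) = -2 (attained at k = 0)
  C[0][2] = min over k of (A[0][0] + B[0][2] = -2 + -2 = -4, A[0][1] + B[1][2] = -4 + -2 = -6, A[0][2] + B[2][2] = 7 + 2 = 9) = -6 (attained at k = 1)
  C[1][0] = min over k of (A[1][0] + B[0][0] = 7 + -3 = 4, A[1][1] + B[1][0] = 0 + 4 = 4, A[1][2] + B[2][0] = -4 + 10 = 6) = 4 (attained at k = 0)
  C[1][1] = min over k of (A[1][0] + B[0][1] = 7 + 0 = 7, A[1][1] + B[1][1] = 0 + 10 = 10, A[1][2] + B[2][1] = -4 + -5 = -9) = -9 (attained at k = 2)
  C[1][2] = min over k of (A[1][0] + B[0][2] = 7 + -2 = 5, A[1][1] + B[1][2] = 0 + -2 = -2, A[1][2] + B[2][2] = -4 + 2 = -2) = -2 (attained at k = 1)
  C[2][0] = min over k of (A[2][0] + B[0][0] = 3 + -3 = 0, A[2][1] + B[1][0] = 7 + 4 = 11, A[2][2] + B[2][0] = -3 + 10 = 7) = 0 (attained at k = 0)
  C[2][1] = min over k of (A[2][0] + B[0][1] = 3 + 0 = 3, A[2][1] + B[1][1] = 7 + 10 = 17, A[2][2] + B[2][1] = -3 + -5 = -8) = -8 (attained at k = 2)
  C[2][2] = min over k of (A[2][0] + B[0][2] = 3 + -2 = 1, A[2][1] + B[1][2] = 7 + -2 = 5, A[2][2] + B[2][2] = -3 + 2 = -1) = -1 (attained at k = 2)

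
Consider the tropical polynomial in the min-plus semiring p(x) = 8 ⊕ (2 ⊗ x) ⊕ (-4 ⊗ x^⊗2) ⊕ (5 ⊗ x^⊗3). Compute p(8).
p(8) = 8

A tropical monomial a ⊗ x^⊗i evaluates to a + i · x. Evaluating each term at x = 8:
  Term 0 contributes 8 + 0 · 8 = 8
  Term 1 contributes 2 + 1 · 8 = 10
  Term 2 contributes -4 + 2 · 8 = 12
  Term 3 contributes 5 + 3 · 8 = 29
p(8) = ⊕ of these = min[8, 10, 12, 29] = 8.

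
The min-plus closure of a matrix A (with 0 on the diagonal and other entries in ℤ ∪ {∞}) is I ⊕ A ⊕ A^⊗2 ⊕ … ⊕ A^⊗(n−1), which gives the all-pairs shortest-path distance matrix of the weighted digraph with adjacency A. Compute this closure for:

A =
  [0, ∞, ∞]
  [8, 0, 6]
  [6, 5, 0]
Closure =
  [0, ∞, ∞]
  [8, 0, 6]
  [6, 5, 0]

This is the Floyd-Warshall all-pairs shortest-path computation. For each intermediate vertex k = 0, 1, …, 2, update dist[i][j] ← min(dist[i][j], dist[i][k] + dist[k][j]). The final matrix gives, for each (i, j), the minimum total weight of any directed path from i to j (possibly empty when i = j).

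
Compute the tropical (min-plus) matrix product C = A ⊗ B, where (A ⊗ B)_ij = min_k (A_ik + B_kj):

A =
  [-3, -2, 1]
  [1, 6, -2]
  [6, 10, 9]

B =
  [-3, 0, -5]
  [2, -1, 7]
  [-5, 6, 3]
A ⊗ B =
  [-6, -3, -8]
  [-7, 1, -4]
  [3, 6, 1]

Apply the min-plus product entry-by-entry:
  C[0][0] = min over k of (A[0][0] + B[0][0] = -3 + -3 = -6, A[0][1] + B[1][0] = -2 + 2 = 0, A[0][2] + B[2][0] = 1 + -5 = -4) = -6 (attained at k = 0)
  C[0][1] = min over k of (A[0][0] + B[0][1] = -3 + 0 = -3, A[0][1] + B[1][1] = -2 + -1 = -3, A[0][2] + B[2][1] = 1 + 6 = 7) = -3 (attained at k = 0)
  C[0][2] = min over k of (A[0][0] + B[0][2] = -3 + -5 = -8, A[0][1] + B[1][2] = -2 + 7 = 5, A[0][2] + B[2][2] = 1 + 3 = 4) = -8 (attained at k = 0)
  C[1][0] = min over k of (A[1][0] + B[0][0] = 1 + -3 = -2, A[1][1] + B[1][0] = 6 + 2 = 8, A[1][2] + B[2][0] = -2 + -5 = -7) = -7 (attained at k = 2)
  C[1][1] = min over k of (A[1][0] + B[0][1] = 1 + 0 = 1, A[1][1] + B[1][1] = 6 + -1 = 5, A[1][2] + B[2][1] = -2 + 6 = 4) = 1 (attained at k = 0)
  C[1][2] = min over k of (A[1][0] + B[0][2] = 1 + -5 = -4, A[1][1] + B[1][2] = 6 + 7 = 13, A[1][2] + B[2][2] = -2 + 3 = 1) = -4 (attained at k = 0)
  C[2][0] = min over k of (A[2][0] + B[0][0] = 6 + -3 = 3, A[2][1] + B[1][0] = 10 + 2 = 12, A[2][2] + B[2][0] = 9 + -5 = 4) = 3 (attained at k = 0)
  C[2][1] = min over k of (A[2][0] + B[0][1] = 6 + 0 = 6, A[2][1] + B[1][1] = 10 + -1 = 9, A[2][2] + B[2][1] = 9 + 6 = 15) = 6 (attained at k = 0)
  C[2][2] = min over k of (A[2][0] + B[0][2] = 6 + -5 = 1, A[2][1] + B[1][2] = 10 + 7 = 17, A[2][2] + B[2][2] = 9 + 3 = 12) = 1 (attained at k = 0)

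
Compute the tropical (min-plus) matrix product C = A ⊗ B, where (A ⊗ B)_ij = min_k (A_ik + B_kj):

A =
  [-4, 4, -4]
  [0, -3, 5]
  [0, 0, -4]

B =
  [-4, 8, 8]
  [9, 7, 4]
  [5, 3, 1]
A ⊗ B =
  [-8, -1, -3]
  [-4, 4, 1]
  [-4, -1, -3]

Apply the min-plus product entry-by-entry:
  C[0][0] = min over k of (A[0][0] + B[0][0] = -4 + -4 = -8, A[0][1] + B[1][0] = 4 + 9 = 13, A[0][2] + B[2][0] = -4 + 5 = 1) = -8 (attained at k = 0)
  C[0][1] = min over k of (A[0][0] + B[0][1] = -4 + 8 = 4, A[0][1] + B[1][1] = 4 + 7 = 11, A[0][2] + B[2][1] = -4 + 3 = -1) = -1 (attained at k = 2)
  C[0][2] = min over k of (A[0][0] + B[0][2] = -4 + 8 = 4, A[0][1] + B[1][2] = 4 + 4 = 8, A[0][2] + B[2][2] = -4 + 1 = -3) = -3 (attained at k = 2)
  C[1][0] = min over k of (A[1][0] + B[0][0] = 0 + -4 = -4, A[1][1] + B[1][0] = -3 + 9 = 6, A[1][2] + B[2][0] = 5 + 5 = 10) = -4 (attained at k = 0)
  C[1][1] = min over k of (A[1][0] + B[0][1] = 0 + 8 = 8, A[1][1] + B[1][1] = -3 + 7 = 4, A[1][2] + B[2][1] = 5 + 3 = 8) = 4 (attained at k = 1)
  C[1][2] = min over k of (A[1][0] + B[0][2] = 0 + 8 = 8, A[1][1] + B[1][2] = -3 + 4 = 1, A[1][2] + B[2][2] = 5 + 1 = 6) = 1 (attained at k = 1)
  C[2][0] = min over k of (A[2][0] + B[0][0] = 0 + -4 = -4, A[2][1] + B[1][0] = 0 + 9 = 9, A[2][2] + B[2][0] = -4 + 5 = 1) = -4 (attained at k = 0)
  C[2][1] = min over k of (A[2][0] + B[0][1] = 0 + 8 = 8, A[2][1] + B[1][1] = 0 + 7 = 7, A[2][2] + B[2][1] = -4 + 3 = -1) = -1 (attained at k = 2)
  C[2][2] = min over k of (A[2][0] + B[0][2] = 0 + 8 = 8, A[2][1] + B[1][2] = 0 + 4 = 4, A[2][2] + B[2][2] = -4 + 1 = -3) = -3 (attained at k = 2)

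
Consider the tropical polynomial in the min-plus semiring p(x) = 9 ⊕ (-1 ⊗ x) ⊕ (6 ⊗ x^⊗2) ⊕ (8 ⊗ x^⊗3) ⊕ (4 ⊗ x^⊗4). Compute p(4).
p(4) = 3

A tropical monomial a ⊗ x^⊗i evaluates to a + i · x. Evaluating each term at x = 4:
  Term 0 contributes 9 + 0 · 4 = 9
  Term 1 contributes -1 + 1 · 4 = 3
  Term 2 contributes 6 + 2 · 4 = 14
  Term 3 contributes 8 + 3 · 4 = 20
  Term 4 contributes 4 + 4 · 4 = 20
p(4) = ⊕ of these = min[9, 3, 14, 20, 20] = 3.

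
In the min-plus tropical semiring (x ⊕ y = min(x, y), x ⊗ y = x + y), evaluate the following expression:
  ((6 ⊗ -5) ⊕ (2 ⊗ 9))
((6 ⊗ -5) ⊕ (2 ⊗ 9)) = 1

Expand innermost to outermost. Recall ⊕ takes the minimum of its arguments and ⊗ takes their sum. Working out the expression ((6 ⊗ -5) ⊕ (2 ⊗ 9)) gives 1.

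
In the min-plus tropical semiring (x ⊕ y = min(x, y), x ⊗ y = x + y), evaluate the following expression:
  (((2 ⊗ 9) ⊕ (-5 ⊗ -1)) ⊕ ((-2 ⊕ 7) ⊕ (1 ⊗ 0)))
(((2 ⊗ 9) ⊕ (-5 ⊗ -1)) ⊕ ((-2 ⊕ 7) ⊕ (1 ⊗ 0))) = -6

Expand innermost to outermost. Recall ⊕ takes the minimum of its arguments and ⊗ takes their sum. Working out the expression (((2 ⊗ 9) ⊕ (-5 ⊗ -1)) ⊕ ((-2 ⊕ 7) ⊕ (1 ⊗ 0))) gives -6.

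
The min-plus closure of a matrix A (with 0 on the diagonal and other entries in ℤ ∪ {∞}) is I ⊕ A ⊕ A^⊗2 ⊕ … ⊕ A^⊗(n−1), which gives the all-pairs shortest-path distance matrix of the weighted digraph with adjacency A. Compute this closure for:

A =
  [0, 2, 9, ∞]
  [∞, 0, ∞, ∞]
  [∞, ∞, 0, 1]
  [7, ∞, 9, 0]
Closure =
  [0, 2, 9, 10]
  [∞, 0, ∞, ∞]
  [8, 10, 0, 1]
  [7, 9, 9, 0]

This is the Floyd-Warshall all-pairs shortest-path computation. For each intermediate vertex k = 0, 1, …, 3, update dist[i][j] ← min(dist[i][j], dist[i][k] + dist[k][j]). The final matrix gives, for each (i, j), the minimum total weight of any directed path from i to j (possibly empty when i = j).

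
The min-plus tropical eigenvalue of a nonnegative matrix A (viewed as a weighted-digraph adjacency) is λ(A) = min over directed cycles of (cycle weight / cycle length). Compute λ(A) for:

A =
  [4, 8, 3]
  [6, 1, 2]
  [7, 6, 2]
λ(A) = 1

Enumerate directed cycles and compute their means (weight / length). Sample:
  cycle 0 → 0: weight = 4, length = 1, mean = 4/1 ≈ 4.000
  cycle 1 → 1: weight = 1, length = 1, mean = 1/1 ≈ 1.000
  cycle 2 → 2: weight = 2, length = 1, mean = 2/1 ≈ 2.000
  cycle 0 → 1 → 0: weight = 14, length = 2, mean = 14/2 ≈ 7.000
  cycle 0 → 2 → 0: weight = 10, length = 2, mean = 10/2 ≈ 5.000
  cycle 1 → 0 → 1: weight = 14, length = 2, mean = 14/2 ≈ 7.000
Minimum mean = 1.000, attained e.g. along the cycle 1 → 1 with weight 1 and length 1. So λ(A) = 1/1 = 1.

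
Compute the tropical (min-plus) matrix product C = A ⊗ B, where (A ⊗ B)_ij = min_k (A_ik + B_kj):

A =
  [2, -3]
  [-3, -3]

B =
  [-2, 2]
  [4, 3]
A ⊗ B =
  [0, 0]
  [-5, -1]

Apply the min-plus product entry-by-entry:
  C[0][0] = min over k of (A[0][0] + B[0][0] = 2 + -2 = 0, A[0][1] + B[1][0] = -3 + 4 = 1) = 0 (attained at k = 0)
  C[0][1] = min over k of (A[0][0] + B[0][1] = 2 + 2 = 4, A[0][1] + B[1][1] = -3 + 3 = 0) = 0 (attained at k = 1)
  C[1][0] = min over k of (A[1][0] + B[0][0] = -3 + -2 = -5, A[1][1] + B[1][0] = -3 + 4 = 1) = -5 (attained at k = 0)
  C[1][1] = min over k of (A[1][0] + B[0][1] = -3 + 2 = -1, A[1][1] + B[1][1] = -3 + 3 = 0) = -1 (attained at k = 0)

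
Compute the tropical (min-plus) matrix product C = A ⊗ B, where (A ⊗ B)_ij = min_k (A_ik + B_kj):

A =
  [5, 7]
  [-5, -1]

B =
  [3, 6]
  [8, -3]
A ⊗ B =
  [8, 4]
  [-2, -4]

Apply the min-plus product entry-by-entry:
  C[0][0] = min over k of (A[0][0] + B[0][0] = 5 + 3 = 8, A[0][1] + B[1][0] = 7 + 8 = 15) = 8 (attained at k = 0)
  C[0][1] = min over k of (A[0][0] + B[0][1] = 5 + 6 = 11, A[0][1] + B[1][1] = 7 + -3 = 4) = 4 (attained at k = 1)
  C[1][0] = min over k of (A[1][0] + B[0][0] = -5 + 3 = -2, A[1][1] + B[1][0] = -1 + 8 = 7) = -2 (attained at k = 0)
  C[1][1] = min over k of (A[1][0] + B[0][1] = -5 + 6 = 1, A[1][1] + B[1][1] = -1 + -3 = -4) = -4 (attained at k = 1)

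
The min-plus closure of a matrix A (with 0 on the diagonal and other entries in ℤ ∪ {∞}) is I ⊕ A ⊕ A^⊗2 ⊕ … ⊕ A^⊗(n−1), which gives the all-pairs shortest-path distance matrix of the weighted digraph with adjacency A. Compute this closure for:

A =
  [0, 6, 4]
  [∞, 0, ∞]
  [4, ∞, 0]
Closure =
  [0, 6, 4]
  [∞, 0, ∞]
  [4, 10, 0]

This is the Floyd-Warshall all-pairs shortest-path computation. For each intermediate vertex k = 0, 1, …, 2, update dist[i][j] ← min(dist[i][j], dist[i][k] + dist[k][j]). The final matrix gives, for each (i, j), the minimum total weight of any directed path from i to j (possibly empty when i = j).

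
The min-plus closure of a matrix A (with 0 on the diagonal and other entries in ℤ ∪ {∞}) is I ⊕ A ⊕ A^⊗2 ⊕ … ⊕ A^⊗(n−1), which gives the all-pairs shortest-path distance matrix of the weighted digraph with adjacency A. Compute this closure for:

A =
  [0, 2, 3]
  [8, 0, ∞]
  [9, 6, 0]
Closure =
  [0, 2, 3]
  [8, 0, 11]
  [9, 6, 0]

This is the Floyd-Warshall all-pairs shortest-path computation. For each intermediate vertex k = 0, 1, …, 2, update dist[i][j] ← min(dist[i][j], dist[i][k] + dist[k][j]). The final matrix gives, for each (i, j), the minimum total weight of any directed path from i to j (possibly empty when i = j).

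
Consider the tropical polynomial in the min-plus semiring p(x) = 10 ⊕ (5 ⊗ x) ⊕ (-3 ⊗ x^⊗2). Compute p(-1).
p(-1) = -5

A tropical monomial a ⊗ x^⊗i evaluates to a + i · x. Evaluating each term at x = -1:
  Term 0 contributes 10 + 0 · -1 = 10
  Term 1 contributes 5 + 1 · -1 = 4
  Term 2 contributes -3 + 2 · -1 = -5
p(-1) = ⊕ of these = min[10, 4, -5] = -5.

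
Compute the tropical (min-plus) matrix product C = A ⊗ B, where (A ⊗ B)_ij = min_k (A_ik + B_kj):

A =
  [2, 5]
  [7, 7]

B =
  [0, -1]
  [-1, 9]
A ⊗ B =
  [2, 1]
  [6, 6]

Apply the min-plus product entry-by-entry:
  C[0][0] = min over k of (A[0][0] + B[0][0] = 2 + 0 = 2, A[0][1] + B[1][0] = 5 + -1 = 4) = 2 (attained at k = 0)
  C[0][1] = min over k of (A[0][0] + B[0][1] = 2 + -1 = 1, A[0][1] + B[1][1] = 5 + 9 = 14) = 1 (attained at k = 0)
  C[1][0] = min over k of (A[1][0] + B[0][0] = 7 + 0 = 7, A[1][1] + B[1][0] = 7 + -1 = 6) = 6 (attained at k = 1)
  C[1][1] = min over k of (A[1][0] + B[0][1] = 7 + -1 = 6, A[1][1] + B[1][1] = 7 + 9 = 16) = 6 (attained at k = 0)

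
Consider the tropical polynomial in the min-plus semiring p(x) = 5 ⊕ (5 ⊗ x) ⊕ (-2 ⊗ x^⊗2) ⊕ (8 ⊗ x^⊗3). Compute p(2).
p(2) = 2

A tropical monomial a ⊗ x^⊗i evaluates to a + i · x. Evaluating each term at x = 2:
  Term 0 contributes 5 + 0 · 2 = 5
  Term 1 contributes 5 + 1 · 2 = 7
  Term 2 contributes -2 + 2 · 2 = 2
  Term 3 contributes 8 + 3 · 2 = 14
p(2) = ⊕ of these = min[5, 7, 2, 14] = 2.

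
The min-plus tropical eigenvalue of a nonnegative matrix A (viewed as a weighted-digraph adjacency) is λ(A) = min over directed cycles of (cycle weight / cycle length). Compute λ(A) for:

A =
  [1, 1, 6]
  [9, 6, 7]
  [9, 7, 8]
λ(A) = 1

Enumerate directed cycles and compute their means (weight / length). Sample:
  cycle 0 → 0: weight = 1, length = 1, mean = 1/1 ≈ 1.000
  cycle 1 → 1: weight = 6, length = 1, mean = 6/1 ≈ 6.000
  cycle 2 → 2: weight = 8, length = 1, mean = 8/1 ≈ 8.000
  cycle 0 → 1 → 0: weight = 10, length = 2, mean = 10/2 ≈ 5.000
  cycle 0 → 2 → 0: weight = 15, length = 2, mean = 15/2 ≈ 7.500
  cycle 1 → 0 → 1: weight = 10, length = 2, mean = 10/2 ≈ 5.000
Minimum mean = 1.000, attained e.g. along the cycle 0 → 0 with weight 1 and length 1. So λ(A) = 1/1 = 1.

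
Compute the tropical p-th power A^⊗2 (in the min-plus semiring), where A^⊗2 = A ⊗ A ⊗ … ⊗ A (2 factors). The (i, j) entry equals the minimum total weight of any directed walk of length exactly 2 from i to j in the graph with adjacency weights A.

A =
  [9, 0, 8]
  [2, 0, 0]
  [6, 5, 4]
A^⊗2 =
  [2, 0, 0]
  [2, 0, 0]
  [7, 5, 5]

Each entry (A^⊗2)_ij equals the minimum over all length-2 walks i = v_0 → v_1 → … → v_2 = j of Σ_t A[v_t][v_{t+1}]. For example, for (i, j) = (0, 2) we minimise over 3 possible intermediate vertex sequences; the minimum is 0, attained along the walk 0 → 1 → 2.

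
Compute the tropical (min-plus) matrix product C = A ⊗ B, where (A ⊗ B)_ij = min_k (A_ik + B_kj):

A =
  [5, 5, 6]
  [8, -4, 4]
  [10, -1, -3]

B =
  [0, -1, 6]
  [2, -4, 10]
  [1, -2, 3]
A ⊗ B =
  [5, 1, 9]
  [-2, -8, 6]
  [-2, -5, 0]

Apply the min-plus product entry-by-entry:
  C[0][0] = min over k of (A[0][0] + B[0][0] = 5 + 0 = 5, A[0][1] + B[1][0] = 5 + 2 = 7, A[0][2] + B[2][0] = 6 + 1 = 7) = 5 (attained at k = 0)
  C[0][1] = min over k of (A[0][0] + B[0][1] = 5 + -1 = 4, A[0][1] + B[1][1] = 5 + -4 = 1, A[0][2] + B[2][1] = 6 + -2 = 4) = 1 (attained at k = 1)
  C[0][2] = min over k of (A[0][0] + B[0][2] = 5 + 6 = 11, A[0][1] + B[1][2] = 5 + 10 = 15, A[0][2] + B[2][2] = 6 + 3 = 9) = 9 (attained at k = 2)
  C[1][0] = min over k of (A[1][0] + B[0][0] = 8 + 0 = 8, A[1][1] + B[1][0] = -4 + 2 = -2, A[1][2] + B[2][0] = 4 + 1 = 5) = -2 (attained at k = 1)
  C[1][1] = min over k of (A[1][0] + B[0][1] = 8 + -1 = 7, A[1][1] + B[1][1] = -4 + -4 = -8, A[1][2] + B[2][1] = 4 + -2 = 2) = -8 (attained at k = 1)
  C[1][2] = min over k of (A[1][0] + B[0][2] = 8 + 6 = 14, A[1][1] + B[1][2] = -4 + 10 = 6, A[1][2] + B[2][2] = 4 + 3 = 7) = 6 (attained at k = 1)
  C[2][0] = min over k of (A[2][0] + B[0][0] = 10 + 0 = 10, A[2][1] + B[1][0] = -1 + 2 = 1, A[2][2] + B[2][0] = -3 + 1 = -2) = -2 (attained at k = 2)
  C[2][1] = min over k of (A[2][0] + B[0][1] = 10 + -1 = 9, A[2][1] + B[1][1] = -1 + -4 = -5, A[2][2] + B[2][1] = -3 + -2 = -5) = -5 (attained at k = 1)
  C[2][2] = min over k of (A[2][0] + B[0][2] = 10 + 6 = 16, A[2][1] + B[1][2] = -1 + 10 = 9, A[2][2] + B[2][2] = -3 + 3 = 0) = 0 (attained at k = 2)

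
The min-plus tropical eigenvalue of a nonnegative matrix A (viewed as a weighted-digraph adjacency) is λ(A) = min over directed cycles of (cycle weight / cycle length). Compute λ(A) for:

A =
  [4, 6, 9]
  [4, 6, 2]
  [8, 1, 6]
λ(A) = 3/2

Enumerate directed cycles and compute their means (weight / length). Sample:
  cycle 0 → 0: weight = 4, length = 1, mean = 4/1 ≈ 4.000
  cycle 1 → 1: weight = 6, length = 1, mean = 6/1 ≈ 6.000
  cycle 2 → 2: weight = 6, length = 1, mean = 6/1 ≈ 6.000
  cycle 0 → 1 → 0: weight = 10, length = 2, mean = 10/2 ≈ 5.000
  cycle 0 → 2 → 0: weight = 17, length = 2, mean = 17/2 ≈ 8.500
  cycle 1 → 0 → 1: weight = 10, length = 2, mean = 10/2 ≈ 5.000
Minimum mean = 1.500, attained e.g. along the cycle 1 → 2 → 1 with weight 3 and length 2. So λ(A) = 3/2 = 3/2.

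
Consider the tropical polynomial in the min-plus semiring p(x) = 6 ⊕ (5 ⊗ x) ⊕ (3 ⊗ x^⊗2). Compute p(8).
p(8) = 6

A tropical monomial a ⊗ x^⊗i evaluates to a + i · x. Evaluating each term at x = 8:
  Term 0 contributes 6 + 0 · 8 = 6
  Term 1 contributes 5 + 1 · 8 = 13
  Term 2 contributes 3 + 2 · 8 = 19
p(8) = ⊕ of these = min[6, 13, 19] = 6.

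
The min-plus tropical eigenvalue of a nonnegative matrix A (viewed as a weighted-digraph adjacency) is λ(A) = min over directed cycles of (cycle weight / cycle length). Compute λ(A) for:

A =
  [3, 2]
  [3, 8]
λ(A) = 5/2

Enumerate directed cycles and compute their means (weight / length). Sample:
  cycle 0 → 0: weight = 3, length = 1, mean = 3/1 ≈ 3.000
  cycle 1 → 1: weight = 8, length = 1, mean = 8/1 ≈ 8.000
  cycle 0 → 1 → 0: weight = 5, length = 2, mean = 5/2 ≈ 2.500
  cycle 1 → 0 → 1: weight = 5, length = 2, mean = 5/2 ≈ 2.500
Minimum mean = 2.500, attained e.g. along the cycle 0 → 1 → 0 with weight 5 and length 2. So λ(A) = 5/2 = 5/2.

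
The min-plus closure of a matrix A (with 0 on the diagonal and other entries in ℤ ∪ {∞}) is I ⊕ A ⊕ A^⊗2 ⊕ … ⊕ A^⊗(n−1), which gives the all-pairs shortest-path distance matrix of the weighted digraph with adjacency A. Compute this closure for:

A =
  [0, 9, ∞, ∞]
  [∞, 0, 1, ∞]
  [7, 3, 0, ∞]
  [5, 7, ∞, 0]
Closure =
  [0, 9, 10, ∞]
  [8, 0, 1, ∞]
  [7, 3, 0, ∞]
  [5, 7, 8, 0]

This is the Floyd-Warshall all-pairs shortest-path computation. For each intermediate vertex k = 0, 1, …, 3, update dist[i][j] ← min(dist[i][j], dist[i][k] + dist[k][j]). The final matrix gives, for each (i, j), the minimum total weight of any directed path from i to j (possibly empty when i = j).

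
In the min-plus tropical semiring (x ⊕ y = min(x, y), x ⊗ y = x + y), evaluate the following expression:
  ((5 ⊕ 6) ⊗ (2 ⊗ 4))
((5 ⊕ 6) ⊗ (2 ⊗ 4)) = 11

Expand innermost to outermost. Recall ⊕ takes the minimum of its arguments and ⊗ takes their sum. Working out the expression ((5 ⊕ 6) ⊗ (2 ⊗ 4)) gives 11.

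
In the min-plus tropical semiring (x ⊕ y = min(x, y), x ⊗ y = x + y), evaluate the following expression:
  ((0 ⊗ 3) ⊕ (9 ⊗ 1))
((0 ⊗ 3) ⊕ (9 ⊗ 1)) = 3

Expand innermost to outermost. Recall ⊕ takes the minimum of its arguments and ⊗ takes their sum. Working out the expression ((0 ⊗ 3) ⊕ (9 ⊗ 1)) gives 3.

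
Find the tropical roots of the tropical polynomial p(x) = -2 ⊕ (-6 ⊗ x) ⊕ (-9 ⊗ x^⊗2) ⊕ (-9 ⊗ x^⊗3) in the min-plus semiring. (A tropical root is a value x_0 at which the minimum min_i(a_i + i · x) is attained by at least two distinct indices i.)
Roots: {0, 3, 4}

Each tropical root is a break point of the lower envelope of the lines y = a_i + i · x (there are 4 lines, with slopes 0, 1, ..., 3). Only the lines that attain the minimum somewhere contribute to roots; other lines are dominated. Here the surviving (envelope) indices are i = 3, i = 2, i = 1, i = 0.
Intersections between consecutive envelope lines give the roots: for adjacent envelope indices i < j the intersection is x = (a_i − a_j) / (j − i). Reading off the sorted break points: {0, 3, 4}.
Verification: at each break x_0, at least two indices attain the minimum of min_i(a_i + i · x_0).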